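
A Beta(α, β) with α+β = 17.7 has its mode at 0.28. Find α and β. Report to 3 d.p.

α = 5.396, β = 12.304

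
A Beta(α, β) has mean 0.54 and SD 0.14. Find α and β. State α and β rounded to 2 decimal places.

α = 6.30, β = 5.37

First σ² = 0.0196. Setting α = μn, β = (1−μ)n with n = α+β,
μ(1−μ)/(n+1) = 0.0196 ⇒ n+1 = 0.2484/0.0196 = 12.6735 ⇒ n = 11.6735.
Hence α = 0.54×11.6735 = 6.30, β = 0.46×11.6735 = 5.37.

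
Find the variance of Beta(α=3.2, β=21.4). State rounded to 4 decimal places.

0.0044

μ = 3.2/24.6 = 0.130081; Var = μ(1−μ)/(α+β+1) = 0.1131602/25.6 = 0.0044.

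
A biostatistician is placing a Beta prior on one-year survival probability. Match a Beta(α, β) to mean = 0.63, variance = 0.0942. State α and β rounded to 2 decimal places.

Write ν = α+β; then α = μν and Var = μ(1−μ)/(ν+1).
ν = μ(1−μ)/Var − 1 = 0.2331/0.0942 − 1 = 1.4745.
α = 0.63·1.4745 = 0.93, β = 0.37·1.4745 = 0.55.

α = 0.93, β = 0.55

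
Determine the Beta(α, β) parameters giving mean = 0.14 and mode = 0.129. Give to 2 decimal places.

With s = α+β: μ = α/s and mode = (α−1)/(s−2). Eliminating α = μs,
μs − 1 = m(s−2) ⇒ s(μ−m) = 1−2m ⇒ s = 0.742/0.011 = 67.4545.
So α = μs = 9.44, β = (1−μ)s = 58.01.

α = 9.44, β = 58.01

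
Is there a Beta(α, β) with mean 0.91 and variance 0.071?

For any Beta, Var(X) < E[X]·(1−E[X]).
Here μ(1−μ) = 0.91×0.09 = 0.0819, and 0.071 < 0.0819.

Yes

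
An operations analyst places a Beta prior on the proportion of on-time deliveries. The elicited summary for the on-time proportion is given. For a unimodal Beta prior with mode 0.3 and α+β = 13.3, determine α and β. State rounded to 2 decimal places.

α = 4.39, β = 8.91

Since the density peak of Beta(α,β) is at (α−1)/(α+β−2),
α = 1 + 0.3(13.3−2) = 4.39 and β = 13.3 − 4.39 = 8.91.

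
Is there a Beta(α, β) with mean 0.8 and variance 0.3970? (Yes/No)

No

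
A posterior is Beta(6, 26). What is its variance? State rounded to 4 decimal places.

α+β = 32 and αβ = 156, so Var = αβ/[(α+β)²(α+β+1)] = 156/33792 = 0.0046.

0.0046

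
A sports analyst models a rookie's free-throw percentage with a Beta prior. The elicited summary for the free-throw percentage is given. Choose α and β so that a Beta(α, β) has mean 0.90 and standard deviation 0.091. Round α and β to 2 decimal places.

α = 8.88, β = 0.99

σ² = 0.091² = 0.008281.
With s = α+β, Var = μ(1−μ)/(s+1), so s+1 = (0.90×0.10)/0.008281 = 10.8683 and s = 9.8683.
α = μs = 8.88, β = (1−μ)s = 0.99.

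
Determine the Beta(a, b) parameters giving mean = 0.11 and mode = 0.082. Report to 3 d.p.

a = 3.284, b = 26.573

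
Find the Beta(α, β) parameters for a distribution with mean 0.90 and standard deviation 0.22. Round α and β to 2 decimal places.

α = 0.77, β = 0.09

First σ² = 0.0484. Setting α = μn, β = (1−μ)n with n = α+β,
μ(1−μ)/(n+1) = 0.0484 ⇒ n+1 = 0.0900/0.0484 = 1.8595 ⇒ n = 0.8595.
Hence α = 0.90×0.8595 = 0.77, β = 0.10×0.8595 = 0.09.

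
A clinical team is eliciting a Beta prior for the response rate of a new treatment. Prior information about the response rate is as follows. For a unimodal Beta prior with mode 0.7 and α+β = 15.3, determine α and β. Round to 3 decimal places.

For α,β>1 the mode is (α−1)/(α+β−2), so α = mode·(κ−2)+1 = 0.7×13.3+1 = 10.310.
And β = (1−mode)·(κ−2)+1 = 0.3×13.3+1 = 4.990.

α = 10.310, β = 4.990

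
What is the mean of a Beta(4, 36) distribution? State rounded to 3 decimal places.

0.100

The Beta mean is α/(α+β) = 4/(4+36) = 0.100.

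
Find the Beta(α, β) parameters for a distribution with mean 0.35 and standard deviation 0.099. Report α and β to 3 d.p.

Variance = 0.099² = 0.009801. The moment-matching identity α+β = μ(1−μ)/Var − 1 gives
α+β = 0.2275/0.009801 − 1 = 22.2119, so α = μ·22.2119 = 7.774 and β = (1−μ)·22.2119 = 14.438.

α = 7.774, β = 14.438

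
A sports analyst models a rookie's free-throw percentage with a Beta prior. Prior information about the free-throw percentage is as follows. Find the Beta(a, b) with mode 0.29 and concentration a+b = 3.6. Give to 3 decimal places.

a = 1.464, b = 2.136

For a,b>1 the mode is (a−1)/(a+b−2), so a = mode·(κ−2)+1 = 0.29×1.6+1 = 1.464.
And b = (1−mode)·(κ−2)+1 = 0.71×1.6+1 = 2.136.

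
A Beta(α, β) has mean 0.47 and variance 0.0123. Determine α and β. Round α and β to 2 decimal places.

Write ν = α+β; then α = μν and Var = μ(1−μ)/(ν+1).
ν = μ(1−μ)/Var − 1 = 0.2491/0.0123 − 1 = 19.2520.
α = 0.47·19.2520 = 9.05, β = 0.53·19.2520 = 10.20.

α = 9.05, β = 10.20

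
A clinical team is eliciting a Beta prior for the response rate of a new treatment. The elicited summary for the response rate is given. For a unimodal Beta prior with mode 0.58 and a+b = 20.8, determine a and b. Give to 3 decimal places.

a = 11.904, b = 8.896

Since the density peak of Beta(a,b) is at (a−1)/(a+b−2),
a = 1 + 0.58(20.8−2) = 11.904 and b = 20.8 − 11.904 = 8.896.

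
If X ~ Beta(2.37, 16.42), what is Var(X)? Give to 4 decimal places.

α+β = 18.79 and αβ = 38.9154, so Var = αβ/[(α+β)²(α+β+1)] = 38.9154/6987.138539 = 0.0056.

0.0056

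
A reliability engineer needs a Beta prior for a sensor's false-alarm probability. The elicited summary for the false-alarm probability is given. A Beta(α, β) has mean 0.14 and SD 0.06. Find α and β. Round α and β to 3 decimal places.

α = 4.542, β = 27.902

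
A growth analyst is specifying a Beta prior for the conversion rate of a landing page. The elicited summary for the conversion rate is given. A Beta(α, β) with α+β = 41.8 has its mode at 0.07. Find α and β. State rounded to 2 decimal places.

α = 3.79, β = 38.01

For α,β>1 the mode is (α−1)/(α+β−2), so α = mode·(κ−2)+1 = 0.07×39.8+1 = 3.79.
And β = (1−mode)·(κ−2)+1 = 0.93×39.8+1 = 38.01.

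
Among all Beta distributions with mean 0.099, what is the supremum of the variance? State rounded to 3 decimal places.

0.089

Var = μ(1−μ)/(α+β+1), which approaches μ(1−μ) as α+β → 0.
So the supremum is μ(1−μ) = 0.099×0.901 = 0.089.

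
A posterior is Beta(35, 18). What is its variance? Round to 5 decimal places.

0.00415

μ = 35/53 = 0.660377; Var = μ(1−μ)/(α+β+1) = 0.2242791/54 = 0.00415.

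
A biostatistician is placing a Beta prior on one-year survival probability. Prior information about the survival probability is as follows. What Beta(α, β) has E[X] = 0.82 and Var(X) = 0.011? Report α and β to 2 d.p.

α = 10.18, β = 2.24

Let s = α+β. The Beta variance is μ(1−μ)/(s+1).
So s+1 = μ(1−μ)/σ² = (0.82×0.18)/0.011 = 0.1476/0.011 = 13.4182, giving s = 12.4182.
Then α = μs = 0.82×12.4182 = 10.18 and β = (1−μ)s = 0.18×12.4182 = 2.24.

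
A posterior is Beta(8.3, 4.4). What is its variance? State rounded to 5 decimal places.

μ = 8.3/12.7 = 0.653543; Var = μ(1−μ)/(α+β+1) = 0.2264245/13.7 = 0.01653.

0.01653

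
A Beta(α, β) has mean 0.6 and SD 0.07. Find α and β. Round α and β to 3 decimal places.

α = 28.788, β = 19.192

Variance = 0.07² = 0.0049. The moment-matching identity α+β = μ(1−μ)/Var − 1 gives
α+β = 0.24/0.0049 − 1 = 47.9796, so α = μ·47.9796 = 28.788 and β = (1−μ)·47.9796 = 19.192.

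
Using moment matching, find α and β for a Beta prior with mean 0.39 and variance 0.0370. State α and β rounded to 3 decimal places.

By moment matching, α+β = μ(1−μ)/σ² − 1 = (0.39·0.61)/0.0370 − 1 = 6.4297 − 1 = 5.4297.
Since α/(α+β) = μ, α = 0.39·5.4297 = 2.118 and β = 0.61·5.4297 = 3.312.

α = 2.118, β = 3.312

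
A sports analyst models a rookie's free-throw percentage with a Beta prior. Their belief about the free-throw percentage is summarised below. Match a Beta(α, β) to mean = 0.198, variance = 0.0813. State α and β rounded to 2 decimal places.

α = 0.19, β = 0.76

Let s = α+β. The Beta variance is μ(1−μ)/(s+1).
So s+1 = μ(1−μ)/σ² = (0.198×0.802)/0.0813 = 0.158796/0.0813 = 1.9532, giving s = 0.9532.
Then α = μs = 0.198×0.9532 = 0.19 and β = (1−μ)s = 0.802×0.9532 = 0.76.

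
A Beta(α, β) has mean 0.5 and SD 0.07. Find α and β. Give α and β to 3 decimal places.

α = 25.010, β = 25.010

First σ² = 0.0049. Setting α = μn, β = (1−μ)n with n = α+β,
μ(1−μ)/(n+1) = 0.0049 ⇒ n+1 = 0.25/0.0049 = 51.0204 ⇒ n = 50.0204.
Hence α = 0.5×50.0204 = 25.010, β = 0.5×50.0204 = 25.010.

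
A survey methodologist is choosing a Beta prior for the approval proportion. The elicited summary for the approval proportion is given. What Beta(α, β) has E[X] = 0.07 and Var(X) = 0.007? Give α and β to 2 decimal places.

Write ν = α+β; then α = μν and Var = μ(1−μ)/(ν+1).
ν = μ(1−μ)/Var − 1 = 0.0651/0.007 − 1 = 8.3000.
α = 0.07·8.3000 = 0.58, β = 0.93·8.3000 = 7.72.

α = 0.58, β = 7.72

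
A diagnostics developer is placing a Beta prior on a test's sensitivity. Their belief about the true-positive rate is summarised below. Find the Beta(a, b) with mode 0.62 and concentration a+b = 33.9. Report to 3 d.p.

a = 20.778, b = 13.122

Mode = (a−1)/(κ−2) with κ = a+b, so a−1 = 0.62·31.9 = 19.778.
a = 20.778; b = κ − a = 13.122.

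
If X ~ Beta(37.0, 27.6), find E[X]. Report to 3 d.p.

0.573

The Beta mean is α/(α+β) = 37.0/(37.0+27.6) = 0.573.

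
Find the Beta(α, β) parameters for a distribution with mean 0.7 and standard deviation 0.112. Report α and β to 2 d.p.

σ² = 0.112² = 0.012544.
With s = α+β, Var = μ(1−μ)/(s+1), so s+1 = (0.7×0.3)/0.012544 = 16.7411 and s = 15.7411.
α = μs = 11.02, β = (1−μ)s = 4.72.

α = 11.02, β = 4.72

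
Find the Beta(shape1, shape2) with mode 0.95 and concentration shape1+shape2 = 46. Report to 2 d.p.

Since the density peak of Beta(shape1,shape2) is at (shape1−1)/(shape1+shape2−2),
shape1 = 1 + 0.95(46−2) = 42.80 and shape2 = 46 − 42.80 = 3.20.

shape1 = 42.80, shape2 = 3.20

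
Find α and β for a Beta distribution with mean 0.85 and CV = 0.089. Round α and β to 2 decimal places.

σ = CV·μ = 0.089×0.85 = 0.07565, so σ² = 0.005723.
s+1 = μ(1−μ)/σ² = 0.1275/0.005723 = 22.2788, so s = α+β = 21.2788.
α = μs = 18.09, β = (1−μ)s = 3.19.

α = 18.09, β = 3.19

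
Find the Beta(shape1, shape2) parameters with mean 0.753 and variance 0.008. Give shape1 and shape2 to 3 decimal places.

Let s = shape1+shape2. The Beta variance is μ(1−μ)/(s+1).
So s+1 = μ(1−μ)/σ² = (0.753×0.247)/0.008 = 0.185991/0.008 = 23.2489, giving s = 22.2489.
Then shape1 = μs = 0.753×22.2489 = 16.753 and shape2 = (1−μ)s = 0.247×22.2489 = 5.495.

shape1 = 16.753, shape2 = 5.495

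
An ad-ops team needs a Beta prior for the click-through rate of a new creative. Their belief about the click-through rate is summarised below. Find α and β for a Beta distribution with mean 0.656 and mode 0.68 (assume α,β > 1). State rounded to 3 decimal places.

α = 9.840, β = 5.160

Let s = α+β. Mean gives α = μs = 0.656s; mode gives (α−1)/(s−2) = 0.68.
Substituting: 0.656s − 1 = 0.68(s−2) = 0.68s − 1.36, so -0.024s = -0.36 and s = 15.0000.
Then α = 0.656×15.0000 = 9.840 and β = s−α = 5.160.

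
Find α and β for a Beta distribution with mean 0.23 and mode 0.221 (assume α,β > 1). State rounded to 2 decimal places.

Let s = α+β. Mean gives α = μs = 0.23s; mode gives (α−1)/(s−2) = 0.221.
Substituting: 0.23s − 1 = 0.221(s−2) = 0.221s − 0.442, so 0.009s = 0.558 and s = 62.0000.
Then α = 0.23×62.0000 = 14.26 and β = s−α = 47.74.

α = 14.26, β = 47.74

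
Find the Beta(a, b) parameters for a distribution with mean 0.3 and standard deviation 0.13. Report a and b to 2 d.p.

σ² = 0.13² = 0.0169.
With s = a+b, Var = μ(1−μ)/(s+1), so s+1 = (0.3×0.7)/0.0169 = 12.4260 and s = 11.4260.
a = μs = 3.43, b = (1−μ)s = 8.00.

a = 3.43, b = 8.00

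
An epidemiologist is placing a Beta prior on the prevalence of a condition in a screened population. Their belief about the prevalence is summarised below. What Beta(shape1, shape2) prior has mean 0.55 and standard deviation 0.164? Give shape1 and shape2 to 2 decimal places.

Variance = 0.164² = 0.026896. The moment-matching identity shape1+shape2 = μ(1−μ)/Var − 1 gives
shape1+shape2 = 0.2475/0.026896 − 1 = 8.2021, so shape1 = μ·8.2021 = 4.51 and shape2 = (1−μ)·8.2021 = 3.69.

shape1 = 4.51, shape2 = 3.69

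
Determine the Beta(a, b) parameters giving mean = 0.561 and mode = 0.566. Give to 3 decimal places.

a = 14.810, b = 11.590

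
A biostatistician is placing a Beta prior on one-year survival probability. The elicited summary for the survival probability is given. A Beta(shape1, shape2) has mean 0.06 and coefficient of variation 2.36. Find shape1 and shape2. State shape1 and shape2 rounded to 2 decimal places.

Var = (CV·μ)² = (2.36×0.06)² = 0.020051.
shape1+shape2 = μ(1−μ)/Var − 1 = 0.0564/0.020051 − 1 = 1.8129.
Thus shape1 = 0.06·1.8129 = 0.11 and shape2 = 0.94·1.8129 = 1.70.

shape1 = 0.11, shape2 = 1.70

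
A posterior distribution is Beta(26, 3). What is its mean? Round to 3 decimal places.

0.897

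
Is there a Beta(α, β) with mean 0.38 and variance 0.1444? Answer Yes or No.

A Beta with mean μ has variance μ(1−μ)/(α+β+1) < μ(1−μ).
Here μ(1−μ) = 0.38×0.62 = 0.2356, and 0.1444 < 0.2356.

Yes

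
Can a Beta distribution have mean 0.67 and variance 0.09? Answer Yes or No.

Yes

For any Beta, Var(X) < E[X]·(1−E[X]).
Here μ(1−μ) = 0.67×0.33 = 0.2211, and 0.09 < 0.2211.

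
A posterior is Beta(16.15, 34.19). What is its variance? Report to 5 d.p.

μ = 16.15/50.34 = 0.320818; Var = μ(1−μ)/(α+β+1) = 0.2178940/51.34 = 0.00424.

0.00424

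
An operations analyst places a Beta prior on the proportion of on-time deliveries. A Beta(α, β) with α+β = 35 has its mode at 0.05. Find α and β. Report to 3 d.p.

α = 2.650, β = 32.350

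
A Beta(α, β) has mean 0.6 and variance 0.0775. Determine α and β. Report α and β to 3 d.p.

Write ν = α+β; then α = μν and Var = μ(1−μ)/(ν+1).
ν = μ(1−μ)/Var − 1 = 0.24/0.0775 − 1 = 2.0968.
α = 0.6·2.0968 = 1.258, β = 0.4·2.0968 = 0.839.

α = 1.258, β = 0.839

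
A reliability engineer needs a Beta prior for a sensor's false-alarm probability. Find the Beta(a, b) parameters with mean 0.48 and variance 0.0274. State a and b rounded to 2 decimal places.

a = 3.89, b = 4.22

By moment matching, a+b = μ(1−μ)/σ² − 1 = (0.48·0.52)/0.0274 − 1 = 9.1095 − 1 = 8.1095.
Since a/(a+b) = μ, a = 0.48·8.1095 = 3.89 and b = 0.52·8.1095 = 4.22.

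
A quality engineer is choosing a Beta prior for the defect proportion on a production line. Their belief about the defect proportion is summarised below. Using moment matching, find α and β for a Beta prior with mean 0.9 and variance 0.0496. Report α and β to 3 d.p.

Write ν = α+β; then α = μν and Var = μ(1−μ)/(ν+1).
ν = μ(1−μ)/Var − 1 = 0.09/0.0496 − 1 = 0.8145.
α = 0.9·0.8145 = 0.733, β = 0.1·0.8145 = 0.081.

α = 0.733, β = 0.081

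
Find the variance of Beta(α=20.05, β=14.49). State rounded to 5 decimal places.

Var = αβ/[(α+β)²(α+β+1)] = (20.05×14.49)/(34.54²×35.54) = 290.5245/42399.632264 = 0.00685.

0.00685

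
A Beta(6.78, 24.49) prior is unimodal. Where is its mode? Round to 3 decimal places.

The density x^(α−1)(1−x)^(β−1) is maximised at (α−1)/(α+β−2) = 5.78/29.27 = 0.197.

0.197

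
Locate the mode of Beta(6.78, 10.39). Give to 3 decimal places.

0.381

The density x^(α−1)(1−x)^(β−1) is maximised at (α−1)/(α+β−2) = 5.78/15.17 = 0.381.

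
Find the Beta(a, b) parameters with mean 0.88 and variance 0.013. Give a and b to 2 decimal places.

a = 6.27, b = 0.85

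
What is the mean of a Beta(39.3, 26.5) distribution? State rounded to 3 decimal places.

0.597

The Beta mean is α/(α+β) = 39.3/(39.3+26.5) = 0.597.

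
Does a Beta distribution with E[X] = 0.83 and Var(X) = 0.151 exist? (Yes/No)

The Beta variance bound is σ² < μ(1−μ).
Here μ(1−μ) = 0.83×0.17 = 0.1411, and 0.151 ≥ 0.1411.

No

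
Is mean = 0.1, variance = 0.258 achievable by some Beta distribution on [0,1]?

A Beta with mean μ has variance μ(1−μ)/(α+β+1) < μ(1−μ).
Here μ(1−μ) = 0.1×0.9 = 0.09, and 0.258 ≥ 0.09.

No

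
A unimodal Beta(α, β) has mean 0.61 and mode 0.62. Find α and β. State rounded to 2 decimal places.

α = 14.64, β = 9.36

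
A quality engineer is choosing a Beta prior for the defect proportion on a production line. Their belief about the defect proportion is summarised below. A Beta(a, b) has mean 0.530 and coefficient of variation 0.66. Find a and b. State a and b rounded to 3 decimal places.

σ = CV·μ = 0.66×0.530 = 0.34980, so σ² = 0.122360.
s+1 = μ(1−μ)/σ² = 0.249100/0.122360 = 2.0358, so s = a+b = 1.0358.
a = μs = 0.549, b = (1−μ)s = 0.487.

a = 0.549, b = 0.487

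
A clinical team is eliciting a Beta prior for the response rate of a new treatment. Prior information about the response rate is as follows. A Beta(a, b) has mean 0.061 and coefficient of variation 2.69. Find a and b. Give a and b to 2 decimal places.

σ = CV·μ = 2.69×0.061 = 0.16409, so σ² = 0.026926.
s+1 = μ(1−μ)/σ² = 0.057279/0.026926 = 2.1273, so s = a+b = 1.1273.
a = μs = 0.07, b = (1−μ)s = 1.06.

a = 0.07, b = 1.06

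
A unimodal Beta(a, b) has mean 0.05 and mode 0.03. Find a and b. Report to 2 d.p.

a = 2.35, b = 44.65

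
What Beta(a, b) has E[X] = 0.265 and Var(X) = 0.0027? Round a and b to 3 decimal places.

By moment matching, a+b = μ(1−μ)/σ² − 1 = (0.265·0.735)/0.0027 − 1 = 72.1389 − 1 = 71.1389.
Since a/(a+b) = μ, a = 0.265·71.1389 = 18.852 and b = 0.735·71.1389 = 52.287.

a = 18.852, b = 52.287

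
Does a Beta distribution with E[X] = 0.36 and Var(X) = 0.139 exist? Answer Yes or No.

Yes

The Beta variance bound is σ² < μ(1−μ).
Here μ(1−μ) = 0.36×0.64 = 0.2304, and 0.139 < 0.2304.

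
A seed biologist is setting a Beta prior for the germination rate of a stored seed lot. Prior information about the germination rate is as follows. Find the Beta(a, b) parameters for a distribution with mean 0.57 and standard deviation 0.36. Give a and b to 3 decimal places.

First σ² = 0.1296. Setting a = μn, b = (1−μ)n with n = a+b,
μ(1−μ)/(n+1) = 0.1296 ⇒ n+1 = 0.2451/0.1296 = 1.8912 ⇒ n = 0.8912.
Hence a = 0.57×0.8912 = 0.508, b = 0.43×0.8912 = 0.383.

a = 0.508, b = 0.383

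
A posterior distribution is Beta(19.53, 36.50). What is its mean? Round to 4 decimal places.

0.3486

The Beta mean is α/(α+β) = 19.53/(19.53+36.50) = 0.3486.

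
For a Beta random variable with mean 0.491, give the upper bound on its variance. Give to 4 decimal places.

0.2499

Var = μ(1−μ)/(α+β+1), which approaches μ(1−μ) as α+β → 0.
So the supremum is μ(1−μ) = 0.491×0.509 = 0.2499.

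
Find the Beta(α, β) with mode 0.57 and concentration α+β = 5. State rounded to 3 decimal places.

For α,β>1 the mode is (α−1)/(α+β−2), so α = mode·(κ−2)+1 = 0.57×3+1 = 2.710.
And β = (1−mode)·(κ−2)+1 = 0.43×3+1 = 2.290.

α = 2.710, β = 2.290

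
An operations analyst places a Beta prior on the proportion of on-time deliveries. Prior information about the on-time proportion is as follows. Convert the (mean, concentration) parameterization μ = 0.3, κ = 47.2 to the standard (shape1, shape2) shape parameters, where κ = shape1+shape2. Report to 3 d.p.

shape1 = 14.160, shape2 = 33.040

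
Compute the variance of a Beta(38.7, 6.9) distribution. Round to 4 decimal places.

0.0028

Var = αβ/[(α+β)²(α+β+1)] = (38.7×6.9)/(45.6²×46.6) = 267.03/96898.176 = 0.0028.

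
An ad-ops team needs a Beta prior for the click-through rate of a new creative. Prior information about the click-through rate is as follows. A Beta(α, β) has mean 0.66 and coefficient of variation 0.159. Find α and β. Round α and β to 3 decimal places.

σ = CV·μ = 0.159×0.66 = 0.10494, so σ² = 0.011012.
s+1 = μ(1−μ)/σ² = 0.2244/0.011012 = 20.3770, so s = α+β = 19.3770.
α = μs = 12.789, β = (1−μ)s = 6.588.

α = 12.789, β = 6.588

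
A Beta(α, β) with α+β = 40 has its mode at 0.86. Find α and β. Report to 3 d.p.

Mode = (α−1)/(κ−2) with κ = α+β, so α−1 = 0.86·38 = 32.680.
α = 33.680; β = κ − α = 6.320.

α = 33.680, β = 6.320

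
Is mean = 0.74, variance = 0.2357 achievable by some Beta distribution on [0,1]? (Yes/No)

For any Beta, Var(X) < E[X]·(1−E[X]).
Here μ(1−μ) = 0.74×0.26 = 0.1924, and 0.2357 ≥ 0.1924.

No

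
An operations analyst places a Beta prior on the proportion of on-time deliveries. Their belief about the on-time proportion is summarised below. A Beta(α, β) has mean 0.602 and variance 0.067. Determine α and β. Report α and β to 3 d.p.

α = 1.551, β = 1.025

Let s = α+β. The Beta variance is μ(1−μ)/(s+1).
So s+1 = μ(1−μ)/σ² = (0.602×0.398)/0.067 = 0.239596/0.067 = 3.5761, giving s = 2.5761.
Then α = μs = 0.602×2.5761 = 1.551 and β = (1−μ)s = 0.398×2.5761 = 1.025.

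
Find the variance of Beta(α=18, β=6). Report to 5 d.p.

Var = αβ/[(α+β)²(α+β+1)] = (18×6)/(24²×25) = 108/14400 = 0.00750.

0.00750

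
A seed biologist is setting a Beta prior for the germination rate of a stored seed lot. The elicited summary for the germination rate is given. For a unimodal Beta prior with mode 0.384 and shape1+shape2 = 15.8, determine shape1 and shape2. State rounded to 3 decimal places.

Mode = (shape1−1)/(κ−2) with κ = shape1+shape2, so shape1−1 = 0.384·13.8 = 5.299.
shape1 = 6.299; shape2 = κ − shape1 = 9.501.

shape1 = 6.299, shape2 = 9.501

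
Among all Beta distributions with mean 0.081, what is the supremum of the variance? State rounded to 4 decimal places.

0.0744

For fixed mean μ the Beta variance is μ(1−μ)/(α+β+1), increasing as α+β decreases.
Its least upper bound (not attained) is μ(1−μ) = 0.081·0.919 = 0.0744.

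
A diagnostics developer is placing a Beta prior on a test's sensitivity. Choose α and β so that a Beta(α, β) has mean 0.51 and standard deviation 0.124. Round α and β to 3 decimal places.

α = 7.779, β = 7.474

σ² = 0.124² = 0.015376.
With s = α+β, Var = μ(1−μ)/(s+1), so s+1 = (0.51×0.49)/0.015376 = 16.2526 and s = 15.2526.
α = μs = 7.779, β = (1−μ)s = 7.474.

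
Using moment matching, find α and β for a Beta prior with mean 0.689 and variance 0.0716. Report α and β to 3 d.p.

α = 1.373, β = 0.620

By moment matching, α+β = μ(1−μ)/σ² − 1 = (0.689·0.311)/0.0716 − 1 = 2.9927 − 1 = 1.9927.
Since α/(α+β) = μ, α = 0.689·1.9927 = 1.373 and β = 0.311·1.9927 = 0.620.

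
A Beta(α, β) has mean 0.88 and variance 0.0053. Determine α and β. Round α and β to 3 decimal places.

α = 16.654, β = 2.271

Let s = α+β. The Beta variance is μ(1−μ)/(s+1).
So s+1 = μ(1−μ)/σ² = (0.88×0.12)/0.0053 = 0.1056/0.0053 = 19.9245, giving s = 18.9245.
Then α = μs = 0.88×18.9245 = 16.654 and β = (1−μ)s = 0.12×18.9245 = 2.271.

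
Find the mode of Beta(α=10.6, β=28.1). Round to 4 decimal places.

The density x^(α−1)(1−x)^(β−1) is maximised at (α−1)/(α+β−2) = 9.6/36.7 = 0.2616.

0.2616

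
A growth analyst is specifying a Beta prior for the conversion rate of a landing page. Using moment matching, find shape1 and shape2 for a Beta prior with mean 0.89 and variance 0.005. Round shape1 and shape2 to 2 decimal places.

Write ν = shape1+shape2; then shape1 = μν and Var = μ(1−μ)/(ν+1).
ν = μ(1−μ)/Var − 1 = 0.0979/0.005 − 1 = 18.5800.
shape1 = 0.89·18.5800 = 16.54, shape2 = 0.11·18.5800 = 2.04.

shape1 = 16.54, shape2 = 2.04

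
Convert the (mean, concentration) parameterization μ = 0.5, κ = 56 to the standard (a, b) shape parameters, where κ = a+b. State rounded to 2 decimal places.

Split κ in proportion μ : (1−μ): a = 0.5·56 = 28.00, b = 56 − 28.00 = 28.00.

a = 28.00, b = 28.00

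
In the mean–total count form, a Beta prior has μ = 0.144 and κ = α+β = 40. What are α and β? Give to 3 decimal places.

α = 5.760, β = 34.240

Split κ in proportion μ : (1−μ): α = 0.144·40 = 5.760, β = 40 − 5.760 = 34.240.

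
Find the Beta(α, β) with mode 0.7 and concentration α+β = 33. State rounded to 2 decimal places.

For α,β>1 the mode is (α−1)/(α+β−2), so α = mode·(κ−2)+1 = 0.7×31+1 = 22.70.
And β = (1−mode)·(κ−2)+1 = 0.3×31+1 = 10.30.

α = 22.70, β = 10.30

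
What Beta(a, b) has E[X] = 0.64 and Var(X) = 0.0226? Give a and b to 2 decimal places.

By moment matching, a+b = μ(1−μ)/σ² − 1 = (0.64·0.36)/0.0226 − 1 = 10.1947 − 1 = 9.1947.
Since a/(a+b) = μ, a = 0.64·9.1947 = 5.88 and b = 0.36·9.1947 = 3.31.

a = 5.88, b = 3.31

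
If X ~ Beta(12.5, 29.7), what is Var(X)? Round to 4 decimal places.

Var = αβ/[(α+β)²(α+β+1)] = (12.5×29.7)/(42.2²×43.2) = 371.25/76932.288 = 0.0048.

0.0048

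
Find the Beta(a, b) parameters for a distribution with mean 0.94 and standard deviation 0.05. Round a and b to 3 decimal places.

a = 20.266, b = 1.294

σ² = 0.05² = 0.0025.
With s = a+b, Var = μ(1−μ)/(s+1), so s+1 = (0.94×0.06)/0.0025 = 22.5600 and s = 21.5600.
a = μs = 20.266, b = (1−μ)s = 1.294.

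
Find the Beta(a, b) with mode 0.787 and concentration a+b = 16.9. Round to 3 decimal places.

a = 12.726, b = 4.174

Since the density peak of Beta(a,b) is at (a−1)/(a+b−2),
a = 1 + 0.787(16.9−2) = 12.726 and b = 16.9 − 12.726 = 4.174.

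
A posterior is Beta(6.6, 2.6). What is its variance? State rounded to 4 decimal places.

μ = 6.6/9.2 = 0.717391; Var = μ(1−μ)/(α+β+1) = 0.2027410/10.2 = 0.0199.

0.0199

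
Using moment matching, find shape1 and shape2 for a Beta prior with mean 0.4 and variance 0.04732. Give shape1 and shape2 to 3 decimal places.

Write ν = shape1+shape2; then shape1 = μν and Var = μ(1−μ)/(ν+1).
ν = μ(1−μ)/Var − 1 = 0.24/0.04732 − 1 = 4.0719.
shape1 = 0.4·4.0719 = 1.629, shape2 = 0.6·4.0719 = 2.443.

shape1 = 1.629, shape2 = 2.443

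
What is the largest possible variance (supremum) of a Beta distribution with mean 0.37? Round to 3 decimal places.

0.233

For fixed mean μ the Beta variance is μ(1−μ)/(α+β+1), increasing as α+β decreases.
Its least upper bound (not attained) is μ(1−μ) = 0.37·0.63 = 0.233.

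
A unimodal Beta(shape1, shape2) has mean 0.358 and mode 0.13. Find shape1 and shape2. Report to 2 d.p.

Let s = shape1+shape2. Mean gives shape1 = μs = 0.358s; mode gives (shape1−1)/(s−2) = 0.13.
Substituting: 0.358s − 1 = 0.13(s−2) = 0.13s − 0.26, so 0.228s = 0.74 and s = 3.2456.
Then shape1 = 0.358×3.2456 = 1.16 and shape2 = s−shape1 = 2.08.

shape1 = 1.16, shape2 = 2.08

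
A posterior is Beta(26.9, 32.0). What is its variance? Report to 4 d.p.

Var = αβ/[(α+β)²(α+β+1)] = (26.9×32.0)/(58.9²×59.9) = 860.80/207805.679 = 0.0041.

0.0041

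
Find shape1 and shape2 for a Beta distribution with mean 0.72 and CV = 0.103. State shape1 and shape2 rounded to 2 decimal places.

Var = (CV·μ)² = (0.103×0.72)² = 0.005500.
shape1+shape2 = μ(1−μ)/Var − 1 = 0.2016/0.005500 − 1 = 35.6565.
Thus shape1 = 0.72·35.6565 = 25.67 and shape2 = 0.28·35.6565 = 9.98.

shape1 = 25.67, shape2 = 9.98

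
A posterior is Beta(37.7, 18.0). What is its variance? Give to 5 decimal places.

0.00386

Var = αβ/[(α+β)²(α+β+1)] = (37.7×18.0)/(55.7²×56.7) = 678.60/175911.183 = 0.00386.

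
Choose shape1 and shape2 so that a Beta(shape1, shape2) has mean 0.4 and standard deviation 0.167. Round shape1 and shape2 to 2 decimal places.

Variance = 0.167² = 0.027889. The moment-matching identity shape1+shape2 = μ(1−μ)/Var − 1 gives
shape1+shape2 = 0.24/0.027889 − 1 = 7.6055, so shape1 = μ·7.6055 = 3.04 and shape2 = (1−μ)·7.6055 = 4.56.

shape1 = 3.04, shape2 = 4.56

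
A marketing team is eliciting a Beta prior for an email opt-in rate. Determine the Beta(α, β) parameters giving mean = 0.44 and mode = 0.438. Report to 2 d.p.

α = 27.28, β = 34.72

With s = α+β: μ = α/s and mode = (α−1)/(s−2). Eliminating α = μs,
μs − 1 = m(s−2) ⇒ s(μ−m) = 1−2m ⇒ s = 0.124/0.002 = 62.0000.
So α = μs = 27.28, β = (1−μ)s = 34.72.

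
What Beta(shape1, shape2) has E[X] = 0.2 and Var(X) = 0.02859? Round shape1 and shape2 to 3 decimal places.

shape1 = 0.919, shape2 = 3.677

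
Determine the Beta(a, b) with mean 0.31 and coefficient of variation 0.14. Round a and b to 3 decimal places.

a = 34.894, b = 77.667

Var = (CV·μ)² = (0.14×0.31)² = 0.001884.
a+b = μ(1−μ)/Var − 1 = 0.2139/0.001884 − 1 = 112.5616.
Thus a = 0.31·112.5616 = 34.894 and b = 0.69·112.5616 = 77.667.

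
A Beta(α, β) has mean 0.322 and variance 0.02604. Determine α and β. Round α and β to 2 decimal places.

α = 2.38, β = 5.01

Let s = α+β. The Beta variance is μ(1−μ)/(s+1).
So s+1 = μ(1−μ)/σ² = (0.322×0.678)/0.02604 = 0.218316/0.02604 = 8.3839, giving s = 7.3839.
Then α = μs = 0.322×7.3839 = 2.38 and β = (1−μ)s = 0.678×7.3839 = 5.01.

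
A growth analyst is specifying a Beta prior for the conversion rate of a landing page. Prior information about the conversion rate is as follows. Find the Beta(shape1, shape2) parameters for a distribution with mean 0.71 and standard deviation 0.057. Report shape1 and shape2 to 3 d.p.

shape1 = 44.285, shape2 = 18.088

Variance = 0.057² = 0.003249. The moment-matching identity shape1+shape2 = μ(1−μ)/Var − 1 gives
shape1+shape2 = 0.2059/0.003249 − 1 = 62.3733, so shape1 = μ·62.3733 = 44.285 and shape2 = (1−μ)·62.3733 = 18.088.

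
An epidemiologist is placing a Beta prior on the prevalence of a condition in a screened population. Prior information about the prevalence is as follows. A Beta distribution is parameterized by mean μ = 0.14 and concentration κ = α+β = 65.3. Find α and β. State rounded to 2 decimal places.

Split κ in proportion μ : (1−μ): α = 0.14·65.3 = 9.14, β = 65.3 − 9.14 = 56.16.

α = 9.14, β = 56.16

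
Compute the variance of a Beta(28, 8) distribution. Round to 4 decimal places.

0.0047

Var = αβ/[(α+β)²(α+β+1)] = (28×8)/(36²×37) = 224/47952 = 0.0047.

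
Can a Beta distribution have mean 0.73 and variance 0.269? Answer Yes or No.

No

A Beta with mean μ has variance μ(1−μ)/(α+β+1) < μ(1−μ).
Here μ(1−μ) = 0.73×0.27 = 0.1971, and 0.269 ≥ 0.1971.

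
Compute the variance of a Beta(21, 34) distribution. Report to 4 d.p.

0.0042

Var = αβ/[(α+β)²(α+β+1)] = (21×34)/(55²×56) = 714/169400 = 0.0042.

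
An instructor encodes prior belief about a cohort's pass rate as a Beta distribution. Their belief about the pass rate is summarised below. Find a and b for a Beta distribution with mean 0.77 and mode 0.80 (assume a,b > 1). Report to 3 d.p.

With s = a+b: μ = a/s and mode = (a−1)/(s−2). Eliminating a = μs,
μs − 1 = m(s−2) ⇒ s(μ−m) = 1−2m ⇒ s = -0.60/-0.03 = 20.0000.
So a = μs = 15.400, b = (1−μ)s = 4.600.

a = 15.400, b = 4.600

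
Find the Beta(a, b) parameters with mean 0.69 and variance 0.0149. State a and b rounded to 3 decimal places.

Let s = a+b. The Beta variance is μ(1−μ)/(s+1).
So s+1 = μ(1−μ)/σ² = (0.69×0.31)/0.0149 = 0.2139/0.0149 = 14.3557, giving s = 13.3557.
Then a = μs = 0.69×13.3557 = 9.215 and b = (1−μ)s = 0.31×13.3557 = 4.140.

a = 9.215, b = 4.140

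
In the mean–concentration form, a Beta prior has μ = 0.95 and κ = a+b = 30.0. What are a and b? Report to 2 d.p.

Split κ in proportion μ : (1−μ): a = 0.95·30.0 = 28.50, b = 30.0 − 28.50 = 1.50.

a = 28.50, b = 1.50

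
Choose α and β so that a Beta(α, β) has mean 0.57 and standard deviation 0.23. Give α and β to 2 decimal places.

α = 2.07, β = 1.56

σ² = 0.23² = 0.0529.
With s = α+β, Var = μ(1−μ)/(s+1), so s+1 = (0.57×0.43)/0.0529 = 4.6333 and s = 3.6333.
α = μs = 2.07, β = (1−μ)s = 1.56.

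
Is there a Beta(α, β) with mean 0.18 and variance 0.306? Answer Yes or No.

No

A Beta with mean μ has variance μ(1−μ)/(α+β+1) < μ(1−μ).
Here μ(1−μ) = 0.18×0.82 = 0.1476, and 0.306 ≥ 0.1476.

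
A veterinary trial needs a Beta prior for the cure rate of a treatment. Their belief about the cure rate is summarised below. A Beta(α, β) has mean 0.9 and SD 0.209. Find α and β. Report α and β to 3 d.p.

Variance = 0.209² = 0.043681. The moment-matching identity α+β = μ(1−μ)/Var − 1 gives
α+β = 0.09/0.043681 − 1 = 1.0604, so α = μ·1.0604 = 0.954 and β = (1−μ)·1.0604 = 0.106.

α = 0.954, β = 0.106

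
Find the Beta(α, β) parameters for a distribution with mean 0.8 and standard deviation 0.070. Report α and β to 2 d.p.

Variance = 0.070² = 0.004900. The moment-matching identity α+β = μ(1−μ)/Var − 1 gives
α+β = 0.16/0.004900 − 1 = 31.6531, so α = μ·31.6531 = 25.32 and β = (1−μ)·31.6531 = 6.33.

α = 25.32, β = 6.33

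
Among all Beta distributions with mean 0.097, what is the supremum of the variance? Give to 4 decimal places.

0.0876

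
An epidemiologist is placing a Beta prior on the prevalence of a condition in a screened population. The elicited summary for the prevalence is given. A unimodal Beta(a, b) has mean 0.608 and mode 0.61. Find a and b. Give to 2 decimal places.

a = 66.88, b = 43.12

Let s = a+b. Mean gives a = μs = 0.608s; mode gives (a−1)/(s−2) = 0.61.
Substituting: 0.608s − 1 = 0.61(s−2) = 0.61s − 1.22, so -0.002s = -0.22 and s = 110.0000.
Then a = 0.608×110.0000 = 66.88 and b = s−a = 43.12.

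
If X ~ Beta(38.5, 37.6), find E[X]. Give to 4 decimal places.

E[X] = α/(α+β) = 38.5/76.1 = 0.5059.

0.5059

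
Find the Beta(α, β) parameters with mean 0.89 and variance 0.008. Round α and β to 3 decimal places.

α = 10.001, β = 1.236

By moment matching, α+β = μ(1−μ)/σ² − 1 = (0.89·0.11)/0.008 − 1 = 12.2375 − 1 = 11.2375.
Since α/(α+β) = μ, α = 0.89·11.2375 = 10.001 and β = 0.11·11.2375 = 1.236.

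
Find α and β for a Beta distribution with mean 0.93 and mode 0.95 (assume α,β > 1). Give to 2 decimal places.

α = 41.85, β = 3.15

With s = α+β: μ = α/s and mode = (α−1)/(s−2). Eliminating α = μs,
μs − 1 = m(s−2) ⇒ s(μ−m) = 1−2m ⇒ s = -0.90/-0.02 = 45.0000.
So α = μs = 41.85, β = (1−μ)s = 3.15.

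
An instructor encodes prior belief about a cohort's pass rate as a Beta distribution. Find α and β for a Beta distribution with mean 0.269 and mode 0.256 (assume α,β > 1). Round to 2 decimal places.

α = 10.10, β = 27.44

With s = α+β: μ = α/s and mode = (α−1)/(s−2). Eliminating α = μs,
μs − 1 = m(s−2) ⇒ s(μ−m) = 1−2m ⇒ s = 0.488/0.013 = 37.5385.
So α = μs = 10.10, β = (1−μ)s = 27.44.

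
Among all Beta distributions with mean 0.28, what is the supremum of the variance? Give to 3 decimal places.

0.202

Var = μ(1−μ)/(α+β+1), which approaches μ(1−μ) as α+β → 0.
So the supremum is μ(1−μ) = 0.28×0.72 = 0.202.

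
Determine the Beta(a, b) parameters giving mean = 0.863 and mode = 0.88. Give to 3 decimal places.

a = 38.581, b = 6.125

Let s = a+b. Mean gives a = μs = 0.863s; mode gives (a−1)/(s−2) = 0.88.
Substituting: 0.863s − 1 = 0.88(s−2) = 0.88s − 1.76, so -0.017s = -0.76 and s = 44.7059.
Then a = 0.863×44.7059 = 38.581 and b = s−a = 6.125.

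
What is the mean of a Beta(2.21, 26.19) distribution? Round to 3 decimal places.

E[X] = α/(α+β) = 2.21/28.40 = 0.078.

0.078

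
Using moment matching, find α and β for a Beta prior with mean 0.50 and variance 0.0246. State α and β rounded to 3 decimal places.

α = 4.581, β = 4.581

Let s = α+β. The Beta variance is μ(1−μ)/(s+1).
So s+1 = μ(1−μ)/σ² = (0.50×0.50)/0.0246 = 0.2500/0.0246 = 10.1626, giving s = 9.1626.
Then α = μs = 0.50×9.1626 = 4.581 and β = (1−μ)s = 0.50×9.1626 = 4.581.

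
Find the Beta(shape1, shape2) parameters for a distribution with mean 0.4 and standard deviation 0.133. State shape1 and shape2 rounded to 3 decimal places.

shape1 = 5.027, shape2 = 7.541

σ² = 0.133² = 0.017689.
With s = shape1+shape2, Var = μ(1−μ)/(s+1), so s+1 = (0.4×0.6)/0.017689 = 13.5678 and s = 12.5678.
shape1 = μs = 5.027, shape2 = (1−μ)s = 7.541.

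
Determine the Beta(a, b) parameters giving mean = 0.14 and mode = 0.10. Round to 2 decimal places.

Let s = a+b. Mean gives a = μs = 0.14s; mode gives (a−1)/(s−2) = 0.10.
Substituting: 0.14s − 1 = 0.10(s−2) = 0.10s − 0.20, so 0.04s = 0.80 and s = 20.0000.
Then a = 0.14×20.0000 = 2.80 and b = s−a = 17.20.

a = 2.80, b = 17.20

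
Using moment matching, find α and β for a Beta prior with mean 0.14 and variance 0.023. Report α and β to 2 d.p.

Let s = α+β. The Beta variance is μ(1−μ)/(s+1).
So s+1 = μ(1−μ)/σ² = (0.14×0.86)/0.023 = 0.1204/0.023 = 5.2348, giving s = 4.2348.
Then α = μs = 0.14×4.2348 = 0.59 and β = (1−μ)s = 0.86×4.2348 = 3.64.

α = 0.59, β = 3.64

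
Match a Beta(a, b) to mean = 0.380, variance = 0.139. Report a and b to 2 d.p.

a = 0.26, b = 0.43

Write ν = a+b; then a = μν and Var = μ(1−μ)/(ν+1).
ν = μ(1−μ)/Var − 1 = 0.235600/0.139 − 1 = 0.6950.
a = 0.380·0.6950 = 0.26, b = 0.620·0.6950 = 0.43.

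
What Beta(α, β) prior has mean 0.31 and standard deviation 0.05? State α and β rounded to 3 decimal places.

Variance = 0.05² = 0.0025. The moment-matching identity α+β = μ(1−μ)/Var − 1 gives
α+β = 0.2139/0.0025 − 1 = 84.5600, so α = μ·84.5600 = 26.214 and β = (1−μ)·84.5600 = 58.346.

α = 26.214, β = 58.346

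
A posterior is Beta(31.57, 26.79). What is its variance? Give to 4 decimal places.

0.0042

Var = αβ/[(α+β)²(α+β+1)] = (31.57×26.79)/(58.36²×59.36) = 845.7603/202173.606656 = 0.0042.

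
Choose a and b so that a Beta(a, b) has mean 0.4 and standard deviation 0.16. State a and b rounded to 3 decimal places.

a = 3.350, b = 5.025

First σ² = 0.0256. Setting a = μn, b = (1−μ)n with n = a+b,
μ(1−μ)/(n+1) = 0.0256 ⇒ n+1 = 0.24/0.0256 = 9.3750 ⇒ n = 8.3750.
Hence a = 0.4×8.3750 = 3.350, b = 0.6×8.3750 = 5.025.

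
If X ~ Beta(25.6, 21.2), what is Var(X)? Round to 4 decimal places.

0.0052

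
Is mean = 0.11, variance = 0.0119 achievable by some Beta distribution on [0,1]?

Yes

The Beta variance bound is σ² < μ(1−μ).
Here μ(1−μ) = 0.11×0.89 = 0.0979, and 0.0119 < 0.0979.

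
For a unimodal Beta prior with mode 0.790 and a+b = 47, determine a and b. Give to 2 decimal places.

Mode = (a−1)/(κ−2) with κ = a+b, so a−1 = 0.790·45 = 35.55.
a = 36.55; b = κ − a = 10.45.

a = 36.55, b = 10.45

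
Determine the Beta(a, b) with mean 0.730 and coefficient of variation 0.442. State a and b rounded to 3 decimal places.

Var = (CV·μ)² = (0.442×0.730)² = 0.104109.
a+b = μ(1−μ)/Var − 1 = 0.197100/0.104109 − 1 = 0.8932.
Thus a = 0.730·0.8932 = 0.652 and b = 0.270·0.8932 = 0.241.

a = 0.652, b = 0.241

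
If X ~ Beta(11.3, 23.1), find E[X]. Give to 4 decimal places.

The Beta mean is α/(α+β) = 11.3/(11.3+23.1) = 0.3285.

0.3285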